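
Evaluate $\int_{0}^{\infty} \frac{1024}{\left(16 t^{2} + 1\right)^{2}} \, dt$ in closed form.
$64 \pi$

Recall the elementary integral
$$J(a) = \int_{0}^{\infty} \frac{4}{a^{2} + t^{2}} \, dt = \frac{2 \pi}{a}.$$

Differentiating under the integral sign with respect to $a$,
$$\frac{dJ}{da} = \int_{0}^{\infty} - \frac{8 a}{\left(a^{2} + t^{2}\right)^{2}} \, dt = - \frac{2 \pi}{a^{2}},$$
so $\int_{0}^{\infty} \frac{4}{\left(a^{2} + t^{2}\right)^{2}} \, dt = \frac{\pi}{a^{3}}$.

Setting $a = \frac{1}{4}$:
$$I = 64 \pi.$$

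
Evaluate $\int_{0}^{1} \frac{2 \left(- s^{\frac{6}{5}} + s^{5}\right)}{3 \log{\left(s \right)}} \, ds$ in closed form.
$- \frac{2 \log{\left(11 \right)}}{3} + \frac{2 \log{\left(30 \right)}}{3}$

Introduce a parameter $a$ in the exponent: let $I(a) = \int_{0}^{1} \frac{2 \left(- s^{\frac{6}{5}} + s^{a}\right)}{3 \log{\left(s \right)}} \, ds$.

Since $\dfrac{\partial}{\partial a}\,s^{a} = s^{a} \ln s$, the $\ln s$ in the denominator cancels and
$$\frac{dI}{da} = \int_{0}^{1} \frac{2}{3} s^{a} \, ds = \frac{2}{3} \left[\frac{s^{a+1}}{a+1}\right]_0^1 = \frac{2}{3 \left(a + 1\right)}.$$

Integrating with respect to $a$ gives $I(a) = \log{\left(\frac{\sqrt[3]{11} \cdot 5^{\frac{2}{3}} \left(a + 1\right)^{\frac{2}{3}}}{11} \right)} + C$.

At $a = \frac{6}{5}$ the integrand is identically $0$, so $I(\frac{6}{5}) = 0$. The closed form gives $0$, hence $C = 0$.

Setting $a = 5$:
$$I = - \frac{2 \log{\left(11 \right)}}{3} + \frac{2 \log{\left(30 \right)}}{3}.$$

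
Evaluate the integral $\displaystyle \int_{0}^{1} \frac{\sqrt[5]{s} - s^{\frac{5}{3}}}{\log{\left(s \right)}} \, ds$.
$- \log{\left(\frac{20}{9} \right)}$

Introduce a parameter $a$ in the exponent: let $I(a) = \int_{0}^{1} \frac{\sqrt[5]{s} - s^{a}}{\log{\left(s \right)}} \, ds$.

Since $\dfrac{\partial}{\partial a}\,s^{a} = s^{a} \ln s$, the $\ln s$ in the denominator cancels and
$$\frac{dI}{da} = \int_{0}^{1} -1 s^{a} \, ds = -1 \left[\frac{s^{a+1}}{a+1}\right]_0^1 = - \frac{1}{a + 1}.$$

Integrating with respect to $a$ gives $I(a) = - \log{\left(\frac{5 a}{6} + \frac{5}{6} \right)} + C$.

At $a = \frac{1}{5}$ the integrand is identically $0$, so $I(\frac{1}{5}) = 0$. The closed form gives $0$, hence $C = 0$.

Setting $a = \frac{5}{3}$:
$$I = - \log{\left(\frac{20}{9} \right)}.$$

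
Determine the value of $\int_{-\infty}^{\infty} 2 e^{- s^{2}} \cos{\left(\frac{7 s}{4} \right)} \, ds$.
$\frac{2 \sqrt{\pi}}{e^{\frac{49}{64}}}$

Treat the cosine frequency as a parameter and define $I(b) = \int_{-\infty}^{\infty} 2 e^{- s^{2}} \cos{\left(b s \right)} \, ds$.

Differentiating under the integral sign,
$$I'(b) = \int_{-\infty}^{\infty} - 2 s e^{- s^{2}} \sin{\left(b s \right)} \, ds.$$

Integrate $\int_{-\infty}^{\infty} s \sin(b s)\, e^{- s^{2}}\, ds$ by parts with $u = \sin(b s)$ and $dv = s\, e^{- s^{2}}\, ds$, giving $v = - \frac{e^{- s^{2}}}{2}$. The boundary term vanishes and
$$\int_{-\infty}^{\infty} s \sin(b s)\, e^{- s^{2}}\, ds = \frac{b}{2} \int_{-\infty}^{\infty} \cos(b s)\, e^{- s^{2}}\, ds,$$
so $I'(b) = - \frac{b}{2}\, I(b)$.

This is a separable first-order ODE; solving with the initial condition $I(0) = \int_{-\infty}^{\infty} 2 e^{- s^{2}}\,ds = 2 \sqrt{\pi}$ gives
$$I(b) = 2 \sqrt{\pi} e^{- \frac{b^{2}}{4}}.$$

Setting $b = \frac{7}{4}$:
$$I = \frac{2 \sqrt{\pi}}{e^{\frac{49}{64}}}.$$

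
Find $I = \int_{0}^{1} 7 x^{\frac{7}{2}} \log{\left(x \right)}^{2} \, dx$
$\frac{112}{729}$

Consider the simpler parametrised integral
$$J(a) = \int_{0}^{1} 7 x^{a} \, dx = \frac{7}{a + 1}.$$

Differentiating under the integral sign brings down a factor of $\ln x$:
$$\frac{dJ}{da} = \int_{0}^{1} 7 x^{a} \log{\left(x \right)} \, dx = - \frac{7}{\left(a + 1\right)^{2}}.$$

Repeating twice in total — each differentiation brings down another $\ln x$ — gives
$$\frac{d^{2}J}{da^{2}} = \int_{0}^{1} 7 x^{a} \log{\left(x \right)}^{2} \, dx = \frac{14}{\left(a + 1\right)^{3}},$$
and the integrand here is exactly the target integrand, so $I = \frac{14}{\left(a + 1\right)^{3}}$.

Setting $a = \frac{7}{2}$:
$$I = \frac{112}{729}.$$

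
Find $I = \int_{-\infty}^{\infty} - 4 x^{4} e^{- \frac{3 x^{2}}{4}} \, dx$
$- \frac{32 \sqrt{3} \sqrt{\pi}}{9}$

Begin with the known integral
$$J(a) = \int_{-\infty}^{\infty} - 4 e^{- a x^{2}} \, dx = - \frac{4 \sqrt{\pi}}{\sqrt{a}}.$$

Differentiating under the integral sign brings down a factor of $(-x^2)$:
$$\frac{dJ}{da} = \int_{-\infty}^{\infty} 4 x^{2} e^{- a x^{2}} \, dx = \frac{2 \sqrt{\pi}}{a^{\frac{3}{2}}}.$$

Repeating twice in total — each differentiation brings down another $(-x^2)$ — gives
$$\frac{d^{2}J}{da^{2}} = \int_{-\infty}^{\infty} - 4 x^{4} e^{- a x^{2}} \, dx = - \frac{3 \sqrt{\pi}}{a^{\frac{5}{2}}},$$
and the integrand here is exactly the target integrand, so $I = - \frac{3 \sqrt{\pi}}{a^{\frac{5}{2}}}$.

Setting $a = \frac{3}{4}$:
$$I = - \frac{32 \sqrt{3} \sqrt{\pi}}{9}.$$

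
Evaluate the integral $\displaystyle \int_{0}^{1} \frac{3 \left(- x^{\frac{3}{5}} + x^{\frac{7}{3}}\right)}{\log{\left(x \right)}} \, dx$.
$- \log{\left(\frac{1728}{15625} \right)}$

Introduce a parameter $a$ in the exponent: let $I(a) = \int_{0}^{1} \frac{3 \left(x^{\frac{7}{3}} - x^{a}\right)}{\log{\left(x \right)}} \, dx$.

Since $\dfrac{\partial}{\partial a}\,x^{a} = x^{a} \ln x$, the $\ln x$ in the denominator cancels and
$$\frac{dI}{da} = \int_{0}^{1} -3 x^{a} \, dx = -3 \left[\frac{x^{a+1}}{a+1}\right]_0^1 = - \frac{3}{a + 1}.$$

Integrating with respect to $a$ gives $I(a) = - \log{\left(\frac{27 \left(a + 1\right)^{3}}{1000} \right)} + C$.

At $a = \frac{7}{3}$ the integrand is identically $0$, so $I(\frac{7}{3}) = 0$. The closed form gives $0$, hence $C = 0$.

Setting $a = \frac{3}{5}$:
$$I = - \log{\left(\frac{1728}{15625} \right)}.$$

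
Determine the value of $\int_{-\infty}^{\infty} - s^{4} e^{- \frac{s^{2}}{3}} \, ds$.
$- \frac{27 \sqrt{3} \sqrt{\pi}}{4}$

Begin with the known integral
$$J(a) = \int_{-\infty}^{\infty} - e^{- a s^{2}} \, ds = - \frac{\sqrt{\pi}}{\sqrt{a}}.$$

Differentiating under the integral sign brings down a factor of $(-s^2)$:
$$\frac{dJ}{da} = \int_{-\infty}^{\infty} s^{2} e^{- a s^{2}} \, ds = \frac{\sqrt{\pi}}{2 a^{\frac{3}{2}}}.$$

Repeating twice in total — each differentiation brings down another $(-s^2)$ — gives
$$\frac{d^{2}J}{da^{2}} = \int_{-\infty}^{\infty} - s^{4} e^{- a s^{2}} \, ds = - \frac{3 \sqrt{\pi}}{4 a^{\frac{5}{2}}},$$
and the integrand here is exactly the target integrand, so $I = - \frac{3 \sqrt{\pi}}{4 a^{\frac{5}{2}}}$.

Setting $a = \frac{1}{3}$:
$$I = - \frac{27 \sqrt{3} \sqrt{\pi}}{4}.$$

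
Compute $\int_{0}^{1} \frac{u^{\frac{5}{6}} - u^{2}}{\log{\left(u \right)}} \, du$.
$- \log{\left(18 \right)} + \log{\left(11 \right)}$

Replace the exponent $2$ by a parameter $a$: let $I(a) = \int_{0}^{1} \frac{u^{\frac{5}{6}} - u^{a}}{\log{\left(u \right)}} \, du$.

Since $\dfrac{\partial}{\partial a}\,u^{a} = u^{a} \ln u$, the $\ln u$ in the denominator cancels and
$$\frac{dI}{da} = \int_{0}^{1} -1 u^{a} \, du = -1 \left[\frac{u^{a+1}}{a+1}\right]_0^1 = - \frac{1}{a + 1}.$$

Integrating with respect to $a$ gives $I(a) = - \log{\left(\frac{6 a}{11} + \frac{6}{11} \right)} + C$.

At $a = \frac{5}{6}$ the integrand is identically $0$, so $I(\frac{5}{6}) = 0$. The closed form gives $0$, hence $C = 0$.

Setting $a = 2$:
$$I = - \log{\left(18 \right)} + \log{\left(11 \right)}.$$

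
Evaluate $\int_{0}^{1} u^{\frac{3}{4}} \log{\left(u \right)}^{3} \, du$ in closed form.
$- \frac{1536}{2401}$

Consider the simpler parametrised integral
$$J(a) = \int_{0}^{1} u^{a} \, du = \frac{1}{a + 1}.$$

Differentiating under the integral sign brings down a factor of $\ln u$:
$$\frac{dJ}{da} = \int_{0}^{1} u^{a} \log{\left(u \right)} \, du = - \frac{1}{\left(a + 1\right)^{2}}.$$

Repeating $3$ times in total — each differentiation brings down another $\ln u$ — gives
$$\frac{d^{3}J}{da^{3}} = \int_{0}^{1} u^{a} \log{\left(u \right)}^{3} \, du = - \frac{6}{\left(a + 1\right)^{4}},$$
and the integrand here is exactly the target integrand, so $I = - \frac{6}{\left(a + 1\right)^{4}}$.

Setting $a = \frac{3}{4}$:
$$I = - \frac{1536}{2401}.$$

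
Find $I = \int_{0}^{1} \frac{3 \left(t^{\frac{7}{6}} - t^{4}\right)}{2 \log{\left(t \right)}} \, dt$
$\log{\left(\frac{13 \sqrt{390}}{900} \right)}$

Replace the exponent $\frac{7}{6}$ by a parameter $a$: let $I(a) = \int_{0}^{1} \frac{3 \left(- t^{4} + t^{a}\right)}{2 \log{\left(t \right)}} \, dt$.

Since $\dfrac{\partial}{\partial a}\,t^{a} = t^{a} \ln t$, the $\ln t$ in the denominator cancels and
$$\frac{dI}{da} = \int_{0}^{1} \frac{3}{2} t^{a} \, dt = \frac{3}{2} \left[\frac{t^{a+1}}{a+1}\right]_0^1 = \frac{3}{2 \left(a + 1\right)}.$$

Integrating with respect to $a$ gives $I(a) = \frac{3 \log{\left(a + 1 \right)}}{2} - \frac{3 \log{\left(5 \right)}}{2} + C$.

At $a = 4$ the integrand is identically $0$, so $I(4) = 0$. The closed form gives $0$, hence $C = 0$.

Setting $a = \frac{7}{6}$:
$$I = \log{\left(\frac{13 \sqrt{390}}{900} \right)}.$$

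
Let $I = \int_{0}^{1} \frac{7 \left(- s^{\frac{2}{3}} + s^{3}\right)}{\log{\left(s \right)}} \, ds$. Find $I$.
$\log{\left(\frac{35831808}{78125} \right)}$

Introduce a parameter $a$ in the exponent: let $I(a) = \int_{0}^{1} \frac{7 \left(- s^{\frac{2}{3}} + s^{a}\right)}{\log{\left(s \right)}} \, ds$.

Since $\dfrac{\partial}{\partial a}\,s^{a} = s^{a} \ln s$, the $\ln s$ in the denominator cancels and
$$\frac{dI}{da} = \int_{0}^{1} 7 s^{a} \, ds = 7 \left[\frac{s^{a+1}}{a+1}\right]_0^1 = \frac{7}{a + 1}.$$

Integrating with respect to $a$ gives $I(a) = \log{\left(\frac{2187 \left(a + 1\right)^{7}}{78125} \right)} + C$.

At $a = \frac{2}{3}$ the integrand is identically $0$, so $I(\frac{2}{3}) = 0$. The closed form gives $0$, hence $C = 0$.

Setting $a = 3$:
$$I = \log{\left(\frac{35831808}{78125} \right)}.$$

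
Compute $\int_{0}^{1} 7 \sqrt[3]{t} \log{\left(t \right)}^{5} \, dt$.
$- \frac{76545}{512}$

Start from the elementary integral
$$J(a) = \int_{0}^{1} 7 t^{a} \, dt = \frac{7}{a + 1}.$$

Differentiating under the integral sign brings down a factor of $\ln t$:
$$\frac{dJ}{da} = \int_{0}^{1} 7 t^{a} \log{\left(t \right)} \, dt = - \frac{7}{\left(a + 1\right)^{2}}.$$

Repeating $5$ times in total — each differentiation brings down another $\ln t$ — gives
$$\frac{d^{5}J}{da^{5}} = \int_{0}^{1} 7 t^{a} \log{\left(t \right)}^{5} \, dt = - \frac{840}{\left(a + 1\right)^{6}},$$
and the integrand here is exactly the target integrand, so $I = - \frac{840}{\left(a + 1\right)^{6}}$.

Setting $a = \frac{1}{3}$:
$$I = - \frac{76545}{512}.$$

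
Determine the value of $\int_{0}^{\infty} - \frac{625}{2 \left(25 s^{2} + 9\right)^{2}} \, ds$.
$- \frac{125 \pi}{216}$

Recall the elementary integral
$$J(a) = \int_{0}^{\infty} - \frac{1}{2 \left(a^{2} + s^{2}\right)} \, ds = - \frac{\pi}{4 a}.$$

Differentiating under the integral sign with respect to $a$,
$$\frac{dJ}{da} = \int_{0}^{\infty} \frac{a}{\left(a^{2} + s^{2}\right)^{2}} \, ds = \frac{\pi}{4 a^{2}},$$
so $\int_{0}^{\infty} - \frac{1}{2 \left(a^{2} + s^{2}\right)^{2}} \, ds = - \frac{\pi}{8 a^{3}}$.

Setting $a = \frac{3}{5}$:
$$I = - \frac{125 \pi}{216}.$$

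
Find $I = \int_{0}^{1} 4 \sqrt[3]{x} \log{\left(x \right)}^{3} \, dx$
$- \frac{243}{32}$

Start from the elementary integral
$$J(a) = \int_{0}^{1} 4 x^{a} \, dx = \frac{4}{a + 1}.$$

Differentiating under the integral sign brings down a factor of $\ln x$:
$$\frac{dJ}{da} = \int_{0}^{1} 4 x^{a} \log{\left(x \right)} \, dx = - \frac{4}{\left(a + 1\right)^{2}}.$$

Repeating $3$ times in total — each differentiation brings down another $\ln x$ — gives
$$\frac{d^{3}J}{da^{3}} = \int_{0}^{1} 4 x^{a} \log{\left(x \right)}^{3} \, dx = - \frac{24}{\left(a + 1\right)^{4}},$$
and the integrand here is exactly the target integrand, so $I = - \frac{24}{\left(a + 1\right)^{4}}$.

Setting $a = \frac{1}{3}$:
$$I = - \frac{243}{32}.$$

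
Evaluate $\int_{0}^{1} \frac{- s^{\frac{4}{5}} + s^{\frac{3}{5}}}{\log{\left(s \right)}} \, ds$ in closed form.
$- \log{\left(\frac{9}{8} \right)}$

Replace the exponent $\frac{4}{5}$ by a parameter $a$: let $I(a) = \int_{0}^{1} \frac{s^{\frac{3}{5}} - s^{a}}{\log{\left(s \right)}} \, ds$.

Since $\dfrac{\partial}{\partial a}\,s^{a} = s^{a} \ln s$, the $\ln s$ in the denominator cancels and
$$\frac{dI}{da} = \int_{0}^{1} -1 s^{a} \, ds = -1 \left[\frac{s^{a+1}}{a+1}\right]_0^1 = - \frac{1}{a + 1}.$$

Integrating with respect to $a$ gives $I(a) = - \log{\left(\frac{5 a}{8} + \frac{5}{8} \right)} + C$.

At $a = \frac{3}{5}$ the integrand is identically $0$, so $I(\frac{3}{5}) = 0$. The closed form gives $0$, hence $C = 0$.

Setting $a = \frac{4}{5}$:
$$I = - \log{\left(\frac{9}{8} \right)}.$$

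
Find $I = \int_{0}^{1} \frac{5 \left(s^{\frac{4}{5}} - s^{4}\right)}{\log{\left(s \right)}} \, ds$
$\log{\left(\frac{59049}{9765625} \right)}$

Introduce a parameter $a$ in the exponent: let $I(a) = \int_{0}^{1} \frac{5 \left(- s^{4} + s^{a}\right)}{\log{\left(s \right)}} \, ds$.

Since $\dfrac{\partial}{\partial a}\,s^{a} = s^{a} \ln s$, the $\ln s$ in the denominator cancels and
$$\frac{dI}{da} = \int_{0}^{1} 5 s^{a} \, ds = 5 \left[\frac{s^{a+1}}{a+1}\right]_0^1 = \frac{5}{a + 1}.$$

Integrating with respect to $a$ gives $I(a) = \log{\left(\frac{\left(a + 1\right)^{5}}{3125} \right)} + C$.

At $a = 4$ the integrand is identically $0$, so $I(4) = 0$. The closed form gives $0$, hence $C = 0$.

Setting $a = \frac{4}{5}$:
$$I = \log{\left(\frac{59049}{9765625} \right)}.$$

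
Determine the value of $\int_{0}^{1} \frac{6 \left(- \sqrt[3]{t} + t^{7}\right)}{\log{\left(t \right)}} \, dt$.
$\log{\left(46656 \right)}$

Introduce a parameter $a$ in the exponent: let $I(a) = \int_{0}^{1} \frac{6 \left(t^{7} - t^{a}\right)}{\log{\left(t \right)}} \, dt$.

Since $\dfrac{\partial}{\partial a}\,t^{a} = t^{a} \ln t$, the $\ln t$ in the denominator cancels and
$$\frac{dI}{da} = \int_{0}^{1} -6 t^{a} \, dt = -6 \left[\frac{t^{a+1}}{a+1}\right]_0^1 = - \frac{6}{a + 1}.$$

Integrating with respect to $a$ gives $I(a) = - \log{\left(\frac{\left(a + 1\right)^{6}}{262144} \right)} + C$.

At $a = 7$ the integrand is identically $0$, so $I(7) = 0$. The closed form gives $0$, hence $C = 0$.

Setting $a = \frac{1}{3}$:
$$I = \log{\left(46656 \right)}.$$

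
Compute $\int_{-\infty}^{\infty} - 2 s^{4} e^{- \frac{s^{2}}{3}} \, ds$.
$- \frac{27 \sqrt{3} \sqrt{\pi}}{2}$

Consider the simpler parametrised integral
$$J(a) = \int_{-\infty}^{\infty} - 2 e^{- a s^{2}} \, ds = - \frac{2 \sqrt{\pi}}{\sqrt{a}}.$$

Differentiating under the integral sign brings down a factor of $(-s^2)$:
$$\frac{dJ}{da} = \int_{-\infty}^{\infty} 2 s^{2} e^{- a s^{2}} \, ds = \frac{\sqrt{\pi}}{a^{\frac{3}{2}}}.$$

Repeating twice in total — each differentiation brings down another $(-s^2)$ — gives
$$\frac{d^{2}J}{da^{2}} = \int_{-\infty}^{\infty} - 2 s^{4} e^{- a s^{2}} \, ds = - \frac{3 \sqrt{\pi}}{2 a^{\frac{5}{2}}},$$
and the integrand here is exactly the target integrand, so $I = - \frac{3 \sqrt{\pi}}{2 a^{\frac{5}{2}}}$.

Setting $a = \frac{1}{3}$:
$$I = - \frac{27 \sqrt{3} \sqrt{\pi}}{2}.$$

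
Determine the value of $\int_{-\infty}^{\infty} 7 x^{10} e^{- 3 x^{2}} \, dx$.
$\frac{245 \sqrt{3} \sqrt{\pi}}{864}$

Begin with the known integral
$$J(a) = \int_{-\infty}^{\infty} 7 e^{- a x^{2}} \, dx = \frac{7 \sqrt{\pi}}{\sqrt{a}}.$$

Differentiating under the integral sign brings down a factor of $(-x^2)$:
$$\frac{dJ}{da} = \int_{-\infty}^{\infty} - 7 x^{2} e^{- a x^{2}} \, dx = - \frac{7 \sqrt{\pi}}{2 a^{\frac{3}{2}}}.$$

Repeating $5$ times in total — each differentiation brings down another $(-x^2)$ — gives
$$\frac{d^{5}J}{da^{5}} = \int_{-\infty}^{\infty} - 7 x^{10} e^{- a x^{2}} \, dx = - \frac{6615 \sqrt{\pi}}{32 a^{\frac{11}{2}}},$$
and the integrand here is $(-1)^{5}$ times the target integrand, so $I = (-1)^{5}\,\frac{d^{5}J}{da^{5}} = \frac{6615 \sqrt{\pi}}{32 a^{\frac{11}{2}}}$.

Setting $a = 3$:
$$I = \frac{245 \sqrt{3} \sqrt{\pi}}{864}.$$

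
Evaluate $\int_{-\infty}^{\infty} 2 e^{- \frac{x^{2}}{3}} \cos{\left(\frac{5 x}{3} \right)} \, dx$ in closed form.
$\frac{2 \sqrt{3} \sqrt{\pi}}{e^{\frac{25}{12}}}$

Define $I(b) = \int_{-\infty}^{\infty} 2 e^{- \frac{x^{2}}{3}} \cos{\left(b x \right)} \, dx$.

Differentiating under the integral sign,
$$I'(b) = \int_{-\infty}^{\infty} - 2 x e^{- \frac{x^{2}}{3}} \sin{\left(b x \right)} \, dx.$$

Integrate $\int_{-\infty}^{\infty} x \sin(b x)\, e^{- \frac{x^{2}}{3}}\, dx$ by parts with $u = \sin(b x)$ and $dv = x\, e^{- \frac{x^{2}}{3}}\, dx$, giving $v = - \frac{3 e^{- \frac{x^{2}}{3}}}{2}$. The boundary term vanishes and
$$\int_{-\infty}^{\infty} x \sin(b x)\, e^{- \frac{x^{2}}{3}}\, dx = \frac{3 b}{2} \int_{-\infty}^{\infty} \cos(b x)\, e^{- \frac{x^{2}}{3}}\, dx,$$
so $I'(b) = - \frac{3 b}{2}\, I(b)$.

This is a separable first-order ODE; solving with the initial condition $I(0) = \int_{-\infty}^{\infty} 2 e^{- \frac{x^{2}}{3}}\,dx = 2 \sqrt{3} \sqrt{\pi}$ gives
$$I(b) = 2 \sqrt{3} \sqrt{\pi} e^{- \frac{3 b^{2}}{4}}.$$

Setting $b = \frac{5}{3}$:
$$I = \frac{2 \sqrt{3} \sqrt{\pi}}{e^{\frac{25}{12}}}.$$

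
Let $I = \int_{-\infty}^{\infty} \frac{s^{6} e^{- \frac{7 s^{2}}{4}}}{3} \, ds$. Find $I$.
$\frac{80 \sqrt{7} \sqrt{\pi}}{2401}$

Begin with the known integral
$$J(a) = \int_{-\infty}^{\infty} \frac{e^{- a s^{2}}}{3} \, ds = \frac{\sqrt{\pi}}{3 \sqrt{a}}.$$

Differentiating under the integral sign brings down a factor of $(-s^2)$:
$$\frac{dJ}{da} = \int_{-\infty}^{\infty} - \frac{s^{2} e^{- a s^{2}}}{3} \, ds = - \frac{\sqrt{\pi}}{6 a^{\frac{3}{2}}}.$$

Repeating $3$ times in total — each differentiation brings down another $(-s^2)$ — gives
$$\frac{d^{3}J}{da^{3}} = \int_{-\infty}^{\infty} - \frac{s^{6} e^{- a s^{2}}}{3} \, ds = - \frac{5 \sqrt{\pi}}{8 a^{\frac{7}{2}}},$$
and the integrand here is $(-1)^{3}$ times the target integrand, so $I = (-1)^{3}\,\frac{d^{3}J}{da^{3}} = \frac{5 \sqrt{\pi}}{8 a^{\frac{7}{2}}}$.

Setting $a = \frac{7}{4}$:
$$I = \frac{80 \sqrt{7} \sqrt{\pi}}{2401}.$$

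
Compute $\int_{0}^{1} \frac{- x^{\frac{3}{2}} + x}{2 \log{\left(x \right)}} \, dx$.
$- \frac{\log{\left(5 \right)}}{2} + \log{\left(2 \right)}$

Replace the exponent $1$ by a parameter $a$: let $I(a) = \int_{0}^{1} \frac{- x^{\frac{3}{2}} + x^{a}}{2 \log{\left(x \right)}} \, dx$.

Since $\dfrac{\partial}{\partial a}\,x^{a} = x^{a} \ln x$, the $\ln x$ in the denominator cancels and
$$\frac{dI}{da} = \int_{0}^{1} \frac{1}{2} x^{a} \, dx = \frac{1}{2} \left[\frac{x^{a+1}}{a+1}\right]_0^1 = \frac{1}{2 \left(a + 1\right)}.$$

Integrating with respect to $a$ gives $I(a) = \log{\left(\frac{\sqrt{10} \sqrt{a + 1}}{5} \right)} + C$.

At $a = \frac{3}{2}$ the integrand is identically $0$, so $I(\frac{3}{2}) = 0$. The closed form gives $0$, hence $C = 0$.

Setting $a = 1$:
$$I = - \frac{\log{\left(5 \right)}}{2} + \log{\left(2 \right)}.$$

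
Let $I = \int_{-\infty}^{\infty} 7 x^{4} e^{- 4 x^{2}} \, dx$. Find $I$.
$\frac{21 \sqrt{\pi}}{128}$

Begin with the known integral
$$J(a) = \int_{-\infty}^{\infty} 7 e^{- a x^{2}} \, dx = \frac{7 \sqrt{\pi}}{\sqrt{a}}.$$

Differentiating under the integral sign brings down a factor of $(-x^2)$:
$$\frac{dJ}{da} = \int_{-\infty}^{\infty} - 7 x^{2} e^{- a x^{2}} \, dx = - \frac{7 \sqrt{\pi}}{2 a^{\frac{3}{2}}}.$$

Repeating twice in total — each differentiation brings down another $(-x^2)$ — gives
$$\frac{d^{2}J}{da^{2}} = \int_{-\infty}^{\infty} 7 x^{4} e^{- a x^{2}} \, dx = \frac{21 \sqrt{\pi}}{4 a^{\frac{5}{2}}},$$
and the integrand here is exactly the target integrand, so $I = \frac{21 \sqrt{\pi}}{4 a^{\frac{5}{2}}}$.

Setting $a = 4$:
$$I = \frac{21 \sqrt{\pi}}{128}.$$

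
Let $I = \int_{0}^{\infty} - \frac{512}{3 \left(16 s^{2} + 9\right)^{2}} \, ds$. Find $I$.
$- \frac{32 \pi}{81}$

Begin with the known result
$$J(a) = \int_{0}^{\infty} - \frac{2}{3 \left(a^{2} + s^{2}\right)} \, ds = - \frac{\pi}{3 a}.$$

Differentiating under the integral sign with respect to $a$,
$$\frac{dJ}{da} = \int_{0}^{\infty} \frac{4 a}{3 \left(a^{2} + s^{2}\right)^{2}} \, ds = \frac{\pi}{3 a^{2}},$$
so $\int_{0}^{\infty} - \frac{2}{3 \left(a^{2} + s^{2}\right)^{2}} \, ds = - \frac{\pi}{6 a^{3}}$.

Setting $a = \frac{3}{4}$:
$$I = - \frac{32 \pi}{81}.$$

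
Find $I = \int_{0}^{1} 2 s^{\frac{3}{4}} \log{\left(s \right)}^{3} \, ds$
$- \frac{3072}{2401}$

Consider the simpler parametrised integral
$$J(a) = \int_{0}^{1} 2 s^{a} \, ds = \frac{2}{a + 1}.$$

Differentiating under the integral sign brings down a factor of $\ln s$:
$$\frac{dJ}{da} = \int_{0}^{1} 2 s^{a} \log{\left(s \right)} \, ds = - \frac{2}{\left(a + 1\right)^{2}}.$$

Repeating $3$ times in total — each differentiation brings down another $\ln s$ — gives
$$\frac{d^{3}J}{da^{3}} = \int_{0}^{1} 2 s^{a} \log{\left(s \right)}^{3} \, ds = - \frac{12}{\left(a + 1\right)^{4}},$$
and the integrand here is exactly the target integrand, so $I = - \frac{12}{\left(a + 1\right)^{4}}$.

Setting $a = \frac{3}{4}$:
$$I = - \frac{3072}{2401}.$$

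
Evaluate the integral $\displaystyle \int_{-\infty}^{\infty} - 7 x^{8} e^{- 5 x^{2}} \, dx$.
$- \frac{147 \sqrt{5} \sqrt{\pi}}{10000}$

Start from the elementary integral
$$J(a) = \int_{-\infty}^{\infty} - 7 e^{- a x^{2}} \, dx = - \frac{7 \sqrt{\pi}}{\sqrt{a}}.$$

Differentiating under the integral sign brings down a factor of $(-x^2)$:
$$\frac{dJ}{da} = \int_{-\infty}^{\infty} 7 x^{2} e^{- a x^{2}} \, dx = \frac{7 \sqrt{\pi}}{2 a^{\frac{3}{2}}}.$$

Repeating $4$ times in total — each differentiation brings down another $(-x^2)$ — gives
$$\frac{d^{4}J}{da^{4}} = \int_{-\infty}^{\infty} - 7 x^{8} e^{- a x^{2}} \, dx = - \frac{735 \sqrt{\pi}}{16 a^{\frac{9}{2}}},$$
and the integrand here is exactly the target integrand, so $I = - \frac{735 \sqrt{\pi}}{16 a^{\frac{9}{2}}}$.

Setting $a = 5$:
$$I = - \frac{147 \sqrt{5} \sqrt{\pi}}{10000}.$$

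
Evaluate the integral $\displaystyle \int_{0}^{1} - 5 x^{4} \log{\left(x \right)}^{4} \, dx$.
$- \frac{24}{625}$

Begin with the known integral
$$J(a) = \int_{0}^{1} - 5 x^{a} \, dx = - \frac{5}{a + 1}.$$

Differentiating under the integral sign brings down a factor of $\ln x$:
$$\frac{dJ}{da} = \int_{0}^{1} - 5 x^{a} \log{\left(x \right)} \, dx = \frac{5}{\left(a + 1\right)^{2}}.$$

Repeating $4$ times in total — each differentiation brings down another $\ln x$ — gives
$$\frac{d^{4}J}{da^{4}} = \int_{0}^{1} - 5 x^{a} \log{\left(x \right)}^{4} \, dx = - \frac{120}{\left(a + 1\right)^{5}},$$
and the integrand here is exactly the target integrand, so $I = - \frac{120}{\left(a + 1\right)^{5}}$.

Setting $a = 4$:
$$I = - \frac{24}{625}.$$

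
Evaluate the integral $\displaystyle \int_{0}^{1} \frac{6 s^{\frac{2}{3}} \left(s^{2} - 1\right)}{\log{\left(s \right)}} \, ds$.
$- \log{\left(\frac{15625}{1771561} \right)}$

Replace the exponent $\frac{2}{3}$ by a parameter $a$: let $I(a) = \int_{0}^{1} \frac{6 \left(s^{\frac{8}{3}} - s^{a}\right)}{\log{\left(s \right)}} \, ds$.

Since $\dfrac{\partial}{\partial a}\,s^{a} = s^{a} \ln s$, the $\ln s$ in the denominator cancels and
$$\frac{dI}{da} = \int_{0}^{1} -6 s^{a} \, ds = -6 \left[\frac{s^{a+1}}{a+1}\right]_0^1 = - \frac{6}{a + 1}.$$

Integrating with respect to $a$ gives $I(a) = - \log{\left(\frac{729 \left(a + 1\right)^{6}}{1771561} \right)} + C$.

At $a = \frac{8}{3}$ the integrand is identically $0$, so $I(\frac{8}{3}) = 0$. The closed form gives $0$, hence $C = 0$.

Setting $a = \frac{2}{3}$:
$$I = - \log{\left(\frac{15625}{1771561} \right)}.$$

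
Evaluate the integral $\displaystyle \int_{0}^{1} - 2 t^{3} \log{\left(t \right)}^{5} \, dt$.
$\frac{15}{256}$

Start from the elementary integral
$$J(a) = \int_{0}^{1} - 2 t^{a} \, dt = - \frac{2}{a + 1}.$$

Differentiating under the integral sign brings down a factor of $\ln t$:
$$\frac{dJ}{da} = \int_{0}^{1} - 2 t^{a} \log{\left(t \right)} \, dt = \frac{2}{\left(a + 1\right)^{2}}.$$

Repeating $5$ times in total — each differentiation brings down another $\ln t$ — gives
$$\frac{d^{5}J}{da^{5}} = \int_{0}^{1} - 2 t^{a} \log{\left(t \right)}^{5} \, dt = \frac{240}{\left(a + 1\right)^{6}},$$
and the integrand here is exactly the target integrand, so $I = \frac{240}{\left(a + 1\right)^{6}}$.

Setting $a = 3$:
$$I = \frac{15}{256}.$$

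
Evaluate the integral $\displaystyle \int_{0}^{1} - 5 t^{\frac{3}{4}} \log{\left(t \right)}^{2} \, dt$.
$- \frac{640}{343}$

Start from the elementary integral
$$J(a) = \int_{0}^{1} - 5 t^{a} \, dt = - \frac{5}{a + 1}.$$

Differentiating under the integral sign brings down a factor of $\ln t$:
$$\frac{dJ}{da} = \int_{0}^{1} - 5 t^{a} \log{\left(t \right)} \, dt = \frac{5}{\left(a + 1\right)^{2}}.$$

Repeating twice in total — each differentiation brings down another $\ln t$ — gives
$$\frac{d^{2}J}{da^{2}} = \int_{0}^{1} - 5 t^{a} \log{\left(t \right)}^{2} \, dt = - \frac{10}{\left(a + 1\right)^{3}},$$
and the integrand here is exactly the target integrand, so $I = - \frac{10}{\left(a + 1\right)^{3}}$.

Setting $a = \frac{3}{4}$:
$$I = - \frac{640}{343}.$$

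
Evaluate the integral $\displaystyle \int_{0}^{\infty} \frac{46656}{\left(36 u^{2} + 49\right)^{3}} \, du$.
$\frac{1458 \pi}{16807}$

Begin with the known result
$$J(a) = \int_{0}^{\infty} \frac{1}{a^{2} + u^{2}} \, du = \frac{\pi}{2 a}.$$

Differentiating under the integral sign with respect to $a$,
$$\frac{dJ}{da} = \int_{0}^{\infty} - \frac{2 a}{\left(a^{2} + u^{2}\right)^{2}} \, du = - \frac{\pi}{2 a^{2}},$$
so $\int_{0}^{\infty} \frac{1}{\left(a^{2} + u^{2}\right)^{2}} \, du = \frac{\pi}{4 a^{3}}$.

Repeating — each differentiation of $1/(u^2+a^2)^j$ produces $-2ja/(u^2+a^2)^{j+1}$ — and dividing through by $-2ja$ at each step yields, after $2$ differentiations in total,
$$\int_{0}^{\infty} \frac{1}{\left(a^{2} + u^{2}\right)^{3}} \, du = \frac{3 \pi}{16 a^{5}}.$$

Setting $a = \frac{7}{6}$:
$$I = \frac{1458 \pi}{16807}.$$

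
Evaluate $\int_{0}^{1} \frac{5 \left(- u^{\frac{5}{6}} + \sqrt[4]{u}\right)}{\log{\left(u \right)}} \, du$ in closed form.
$\log{\left(\frac{759375}{5153632} \right)}$

Consider the one-parameter family: let $I(a) = \int_{0}^{1} \frac{5 \left(- u^{\frac{5}{6}} + u^{a}\right)}{\log{\left(u \right)}} \, du$.

Since $\dfrac{\partial}{\partial a}\,u^{a} = u^{a} \ln u$, the $\ln u$ in the denominator cancels and
$$\frac{dI}{da} = \int_{0}^{1} 5 u^{a} \, du = 5 \left[\frac{u^{a+1}}{a+1}\right]_0^1 = \frac{5}{a + 1}.$$

Integrating with respect to $a$ gives $I(a) = \log{\left(\frac{7776 \left(a + 1\right)^{5}}{161051} \right)} + C$.

At $a = \frac{5}{6}$ the integrand is identically $0$, so $I(\frac{5}{6}) = 0$. The closed form gives $0$, hence $C = 0$.

Setting $a = \frac{1}{4}$:
$$I = \log{\left(\frac{759375}{5153632} \right)}.$$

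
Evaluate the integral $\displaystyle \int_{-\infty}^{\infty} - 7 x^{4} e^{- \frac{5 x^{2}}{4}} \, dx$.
$- \frac{168 \sqrt{5} \sqrt{\pi}}{125}$

Begin with the known integral
$$J(a) = \int_{-\infty}^{\infty} - 7 e^{- a x^{2}} \, dx = - \frac{7 \sqrt{\pi}}{\sqrt{a}}.$$

Differentiating under the integral sign brings down a factor of $(-x^2)$:
$$\frac{dJ}{da} = \int_{-\infty}^{\infty} 7 x^{2} e^{- a x^{2}} \, dx = \frac{7 \sqrt{\pi}}{2 a^{\frac{3}{2}}}.$$

Repeating twice in total — each differentiation brings down another $(-x^2)$ — gives
$$\frac{d^{2}J}{da^{2}} = \int_{-\infty}^{\infty} - 7 x^{4} e^{- a x^{2}} \, dx = - \frac{21 \sqrt{\pi}}{4 a^{\frac{5}{2}}},$$
and the integrand here is exactly the target integrand, so $I = - \frac{21 \sqrt{\pi}}{4 a^{\frac{5}{2}}}$.

Setting $a = \frac{5}{4}$:
$$I = - \frac{168 \sqrt{5} \sqrt{\pi}}{125}.$$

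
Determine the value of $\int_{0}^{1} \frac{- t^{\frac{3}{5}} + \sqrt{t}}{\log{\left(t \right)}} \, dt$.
$\log{\left(\frac{15}{16} \right)}$

Introduce a parameter $a$ in the exponent: let $I(a) = \int_{0}^{1} \frac{- t^{\frac{3}{5}} + t^{a}}{\log{\left(t \right)}} \, dt$.

Since $\dfrac{\partial}{\partial a}\,t^{a} = t^{a} \ln t$, the $\ln t$ in the denominator cancels and
$$\frac{dI}{da} = \int_{0}^{1} t^{a} \, dt = \left[\frac{t^{a+1}}{a+1}\right]_0^1 = \frac{1}{a + 1}.$$

Integrating with respect to $a$ gives $I(a) = \log{\left(\frac{5 a}{8} + \frac{5}{8} \right)} + C$.

At $a = \frac{3}{5}$ the integrand is identically $0$, so $I(\frac{3}{5}) = 0$. The closed form gives $0$, hence $C = 0$.

Setting $a = \frac{1}{2}$:
$$I = \log{\left(\frac{15}{16} \right)}.$$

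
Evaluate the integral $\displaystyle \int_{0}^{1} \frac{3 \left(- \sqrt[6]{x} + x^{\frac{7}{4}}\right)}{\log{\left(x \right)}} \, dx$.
$\log{\left(\frac{35937}{2744} \right)}$

Consider the one-parameter family: let $I(a) = \int_{0}^{1} \frac{3 \left(- \sqrt[6]{x} + x^{a}\right)}{\log{\left(x \right)}} \, dx$.

Since $\dfrac{\partial}{\partial a}\,x^{a} = x^{a} \ln x$, the $\ln x$ in the denominator cancels and
$$\frac{dI}{da} = \int_{0}^{1} 3 x^{a} \, dx = 3 \left[\frac{x^{a+1}}{a+1}\right]_0^1 = \frac{3}{a + 1}.$$

Integrating with respect to $a$ gives $I(a) = \log{\left(\frac{216 \left(a + 1\right)^{3}}{343} \right)} + C$.

At $a = \frac{1}{6}$ the integrand is identically $0$, so $I(\frac{1}{6}) = 0$. The closed form gives $0$, hence $C = 0$.

Setting $a = \frac{7}{4}$:
$$I = \log{\left(\frac{35937}{2744} \right)}.$$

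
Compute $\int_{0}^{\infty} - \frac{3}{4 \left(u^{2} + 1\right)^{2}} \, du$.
$- \frac{3 \pi}{16}$

Recall the elementary integral
$$J(a) = \int_{0}^{\infty} - \frac{3}{4 \left(a^{2} + u^{2}\right)} \, du = - \frac{3 \pi}{8 a}.$$

Differentiating under the integral sign with respect to $a$,
$$\frac{dJ}{da} = \int_{0}^{\infty} \frac{3 a}{2 \left(a^{2} + u^{2}\right)^{2}} \, du = \frac{3 \pi}{8 a^{2}},$$
so $\int_{0}^{\infty} - \frac{3}{4 \left(a^{2} + u^{2}\right)^{2}} \, du = - \frac{3 \pi}{16 a^{3}}$.

Setting $a = 1$:
$$I = - \frac{3 \pi}{16}.$$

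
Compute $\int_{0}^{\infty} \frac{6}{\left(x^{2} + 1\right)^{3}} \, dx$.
$\frac{9 \pi}{8}$

Begin with the known result
$$J(a) = \int_{0}^{\infty} \frac{6}{a^{2} + x^{2}} \, dx = \frac{3 \pi}{a}.$$

Differentiating under the integral sign with respect to $a$,
$$\frac{dJ}{da} = \int_{0}^{\infty} - \frac{12 a}{\left(a^{2} + x^{2}\right)^{2}} \, dx = - \frac{3 \pi}{a^{2}},$$
so $\int_{0}^{\infty} \frac{6}{\left(a^{2} + x^{2}\right)^{2}} \, dx = \frac{3 \pi}{2 a^{3}}$.

Repeating — each differentiation of $1/(x^2+a^2)^j$ produces $-2ja/(x^2+a^2)^{j+1}$ — and dividing through by $-2ja$ at each step yields, after $2$ differentiations in total,
$$\int_{0}^{\infty} \frac{6}{\left(a^{2} + x^{2}\right)^{3}} \, dx = \frac{9 \pi}{8 a^{5}}.$$

Setting $a = 1$:
$$I = \frac{9 \pi}{8}.$$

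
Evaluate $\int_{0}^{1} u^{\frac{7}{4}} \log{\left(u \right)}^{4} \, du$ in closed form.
$\frac{24576}{161051}$

Consider the simpler parametrised integral
$$J(a) = \int_{0}^{1} u^{a} \, du = \frac{1}{a + 1}.$$

Differentiating under the integral sign brings down a factor of $\ln u$:
$$\frac{dJ}{da} = \int_{0}^{1} u^{a} \log{\left(u \right)} \, du = - \frac{1}{\left(a + 1\right)^{2}}.$$

Repeating $4$ times in total — each differentiation brings down another $\ln u$ — gives
$$\frac{d^{4}J}{da^{4}} = \int_{0}^{1} u^{a} \log{\left(u \right)}^{4} \, du = \frac{24}{\left(a + 1\right)^{5}},$$
and the integrand here is exactly the target integrand, so $I = \frac{24}{\left(a + 1\right)^{5}}$.

Setting $a = \frac{7}{4}$:
$$I = \frac{24576}{161051}.$$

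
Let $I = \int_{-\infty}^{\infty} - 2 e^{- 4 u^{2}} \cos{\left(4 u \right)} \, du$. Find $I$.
$- \frac{\sqrt{\pi}}{e}$

Define $I(b) = \int_{-\infty}^{\infty} - 2 e^{- 4 u^{2}} \cos{\left(b u \right)} \, du$.

Differentiating under the integral sign,
$$I'(b) = \int_{-\infty}^{\infty} 2 u e^{- 4 u^{2}} \sin{\left(b u \right)} \, du.$$

Integrate $\int_{-\infty}^{\infty} u \sin(b u)\, e^{- 4 u^{2}}\, du$ by parts with $w = \sin(b u)$ and $dv = u\, e^{- 4 u^{2}}\, du$, giving $v = - \frac{e^{- 4 u^{2}}}{8}$. The boundary term vanishes and
$$\int_{-\infty}^{\infty} u \sin(b u)\, e^{- 4 u^{2}}\, du = \frac{b}{8} \int_{-\infty}^{\infty} \cos(b u)\, e^{- 4 u^{2}}\, du,$$
so $I'(b) = - \frac{b}{8}\, I(b)$.

This is a separable first-order ODE; solving with the initial condition $I(0) = \int_{-\infty}^{\infty} - 2 e^{- 4 u^{2}}\,du = - \sqrt{\pi}$ gives
$$I(b) = - \sqrt{\pi} e^{- \frac{b^{2}}{16}}.$$

Setting $b = 4$:
$$I = - \frac{\sqrt{\pi}}{e}.$$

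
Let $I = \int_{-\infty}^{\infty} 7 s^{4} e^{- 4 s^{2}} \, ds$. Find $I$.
$\frac{21 \sqrt{\pi}}{128}$

Begin with the known integral
$$J(a) = \int_{-\infty}^{\infty} 7 e^{- a s^{2}} \, ds = \frac{7 \sqrt{\pi}}{\sqrt{a}}.$$

Differentiating under the integral sign brings down a factor of $(-s^2)$:
$$\frac{dJ}{da} = \int_{-\infty}^{\infty} - 7 s^{2} e^{- a s^{2}} \, ds = - \frac{7 \sqrt{\pi}}{2 a^{\frac{3}{2}}}.$$

Repeating twice in total — each differentiation brings down another $(-s^2)$ — gives
$$\frac{d^{2}J}{da^{2}} = \int_{-\infty}^{\infty} 7 s^{4} e^{- a s^{2}} \, ds = \frac{21 \sqrt{\pi}}{4 a^{\frac{5}{2}}},$$
and the integrand here is exactly the target integrand, so $I = \frac{21 \sqrt{\pi}}{4 a^{\frac{5}{2}}}$.

Setting $a = 4$:
$$I = \frac{21 \sqrt{\pi}}{128}.$$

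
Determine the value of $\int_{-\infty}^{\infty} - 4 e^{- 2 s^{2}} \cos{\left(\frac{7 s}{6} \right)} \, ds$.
$- \frac{2 \sqrt{2} \sqrt{\pi}}{e^{\frac{49}{288}}}$

Define $I(b) = \int_{-\infty}^{\infty} - 4 e^{- 2 s^{2}} \cos{\left(b s \right)} \, ds$.

Differentiating under the integral sign,
$$I'(b) = \int_{-\infty}^{\infty} 4 s e^{- 2 s^{2}} \sin{\left(b s \right)} \, ds.$$

Integrate $\int_{-\infty}^{\infty} s \sin(b s)\, e^{- 2 s^{2}}\, ds$ by parts with $u = \sin(b s)$ and $dv = s\, e^{- 2 s^{2}}\, ds$, giving $v = - \frac{e^{- 2 s^{2}}}{4}$. The boundary term vanishes and
$$\int_{-\infty}^{\infty} s \sin(b s)\, e^{- 2 s^{2}}\, ds = \frac{b}{4} \int_{-\infty}^{\infty} \cos(b s)\, e^{- 2 s^{2}}\, ds,$$
so $I'(b) = - \frac{b}{4}\, I(b)$.

This is a separable first-order ODE; solving with the initial condition $I(0) = \int_{-\infty}^{\infty} - 4 e^{- 2 s^{2}}\,ds = - 2 \sqrt{2} \sqrt{\pi}$ gives
$$I(b) = - 2 \sqrt{2} \sqrt{\pi} e^{- \frac{b^{2}}{8}}.$$

Setting $b = \frac{7}{6}$:
$$I = - \frac{2 \sqrt{2} \sqrt{\pi}}{e^{\frac{49}{288}}}.$$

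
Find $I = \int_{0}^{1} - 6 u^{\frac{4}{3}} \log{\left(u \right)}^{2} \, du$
$- \frac{324}{343}$

Consider the simpler parametrised integral
$$J(a) = \int_{0}^{1} - 6 u^{a} \, du = - \frac{6}{a + 1}.$$

Differentiating under the integral sign brings down a factor of $\ln u$:
$$\frac{dJ}{da} = \int_{0}^{1} - 6 u^{a} \log{\left(u \right)} \, du = \frac{6}{\left(a + 1\right)^{2}}.$$

Repeating twice in total — each differentiation brings down another $\ln u$ — gives
$$\frac{d^{2}J}{da^{2}} = \int_{0}^{1} - 6 u^{a} \log{\left(u \right)}^{2} \, du = - \frac{12}{\left(a + 1\right)^{3}},$$
and the integrand here is exactly the target integrand, so $I = - \frac{12}{\left(a + 1\right)^{3}}$.

Setting $a = \frac{4}{3}$:
$$I = - \frac{324}{343}.$$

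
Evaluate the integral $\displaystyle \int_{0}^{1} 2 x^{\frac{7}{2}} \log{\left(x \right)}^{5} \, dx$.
$- \frac{5120}{177147}$

Start from the elementary integral
$$J(a) = \int_{0}^{1} 2 x^{a} \, dx = \frac{2}{a + 1}.$$

Differentiating under the integral sign brings down a factor of $\ln x$:
$$\frac{dJ}{da} = \int_{0}^{1} 2 x^{a} \log{\left(x \right)} \, dx = - \frac{2}{\left(a + 1\right)^{2}}.$$

Repeating $5$ times in total — each differentiation brings down another $\ln x$ — gives
$$\frac{d^{5}J}{da^{5}} = \int_{0}^{1} 2 x^{a} \log{\left(x \right)}^{5} \, dx = - \frac{240}{\left(a + 1\right)^{6}},$$
and the integrand here is exactly the target integrand, so $I = - \frac{240}{\left(a + 1\right)^{6}}$.

Setting $a = \frac{7}{2}$:
$$I = - \frac{5120}{177147}.$$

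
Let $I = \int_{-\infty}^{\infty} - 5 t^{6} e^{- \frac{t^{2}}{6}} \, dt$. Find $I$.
$- 2025 \sqrt{6} \sqrt{\pi}$

Start from the elementary integral
$$J(a) = \int_{-\infty}^{\infty} - 5 e^{- a t^{2}} \, dt = - \frac{5 \sqrt{\pi}}{\sqrt{a}}.$$

Differentiating under the integral sign brings down a factor of $(-t^2)$:
$$\frac{dJ}{da} = \int_{-\infty}^{\infty} 5 t^{2} e^{- a t^{2}} \, dt = \frac{5 \sqrt{\pi}}{2 a^{\frac{3}{2}}}.$$

Repeating $3$ times in total — each differentiation brings down another $(-t^2)$ — gives
$$\frac{d^{3}J}{da^{3}} = \int_{-\infty}^{\infty} 5 t^{6} e^{- a t^{2}} \, dt = \frac{75 \sqrt{\pi}}{8 a^{\frac{7}{2}}},$$
and the integrand here is $(-1)^{3}$ times the target integrand, so $I = (-1)^{3}\,\frac{d^{3}J}{da^{3}} = - \frac{75 \sqrt{\pi}}{8 a^{\frac{7}{2}}}$.

Setting $a = \frac{1}{6}$:
$$I = - 2025 \sqrt{6} \sqrt{\pi}.$$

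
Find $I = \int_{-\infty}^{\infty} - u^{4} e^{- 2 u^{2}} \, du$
$- \frac{3 \sqrt{2} \sqrt{\pi}}{32}$

Start from the elementary integral
$$J(a) = \int_{-\infty}^{\infty} - e^{- a u^{2}} \, du = - \frac{\sqrt{\pi}}{\sqrt{a}}.$$

Differentiating under the integral sign brings down a factor of $(-u^2)$:
$$\frac{dJ}{da} = \int_{-\infty}^{\infty} u^{2} e^{- a u^{2}} \, du = \frac{\sqrt{\pi}}{2 a^{\frac{3}{2}}}.$$

Repeating twice in total — each differentiation brings down another $(-u^2)$ — gives
$$\frac{d^{2}J}{da^{2}} = \int_{-\infty}^{\infty} - u^{4} e^{- a u^{2}} \, du = - \frac{3 \sqrt{\pi}}{4 a^{\frac{5}{2}}},$$
and the integrand here is exactly the target integrand, so $I = - \frac{3 \sqrt{\pi}}{4 a^{\frac{5}{2}}}$.

Setting $a = 2$:
$$I = - \frac{3 \sqrt{2} \sqrt{\pi}}{32}.$$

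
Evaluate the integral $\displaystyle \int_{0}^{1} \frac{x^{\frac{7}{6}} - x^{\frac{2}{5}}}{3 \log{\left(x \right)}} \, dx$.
$- \frac{\log{\left(42 \right)}}{3} + \frac{\log{\left(65 \right)}}{3}$

Replace the exponent $\frac{7}{6}$ by a parameter $a$: let $I(a) = \int_{0}^{1} \frac{- x^{\frac{2}{5}} + x^{a}}{3 \log{\left(x \right)}} \, dx$.

Since $\dfrac{\partial}{\partial a}\,x^{a} = x^{a} \ln x$, the $\ln x$ in the denominator cancels and
$$\frac{dI}{da} = \int_{0}^{1} \frac{1}{3} x^{a} \, dx = \frac{1}{3} \left[\frac{x^{a+1}}{a+1}\right]_0^1 = \frac{1}{3 \left(a + 1\right)}.$$

Integrating with respect to $a$ gives $I(a) = \frac{\log{\left(a + 1 \right)}}{3} - \frac{\log{\left(7 \right)}}{3} + \frac{\log{\left(5 \right)}}{3} + C$.

At $a = \frac{2}{5}$ the integrand is identically $0$, so $I(\frac{2}{5}) = 0$. The closed form gives $0$, hence $C = 0$.

Setting $a = \frac{7}{6}$:
$$I = - \frac{\log{\left(42 \right)}}{3} + \frac{\log{\left(65 \right)}}{3}.$$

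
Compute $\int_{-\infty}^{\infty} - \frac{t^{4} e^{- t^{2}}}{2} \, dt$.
$- \frac{3 \sqrt{\pi}}{8}$

Begin with the known integral
$$J(a) = \int_{-\infty}^{\infty} - \frac{e^{- a t^{2}}}{2} \, dt = - \frac{\sqrt{\pi}}{2 \sqrt{a}}.$$

Differentiating under the integral sign brings down a factor of $(-t^2)$:
$$\frac{dJ}{da} = \int_{-\infty}^{\infty} \frac{t^{2} e^{- a t^{2}}}{2} \, dt = \frac{\sqrt{\pi}}{4 a^{\frac{3}{2}}}.$$

Repeating twice in total — each differentiation brings down another $(-t^2)$ — gives
$$\frac{d^{2}J}{da^{2}} = \int_{-\infty}^{\infty} - \frac{t^{4} e^{- a t^{2}}}{2} \, dt = - \frac{3 \sqrt{\pi}}{8 a^{\frac{5}{2}}},$$
and the integrand here is exactly the target integrand, so $I = - \frac{3 \sqrt{\pi}}{8 a^{\frac{5}{2}}}$.

Setting $a = 1$:
$$I = - \frac{3 \sqrt{\pi}}{8}.$$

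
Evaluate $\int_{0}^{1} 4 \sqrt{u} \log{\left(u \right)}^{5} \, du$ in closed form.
$- \frac{10240}{243}$

Start from the elementary integral
$$J(a) = \int_{0}^{1} 4 u^{a} \, du = \frac{4}{a + 1}.$$

Differentiating under the integral sign brings down a factor of $\ln u$:
$$\frac{dJ}{da} = \int_{0}^{1} 4 u^{a} \log{\left(u \right)} \, du = - \frac{4}{\left(a + 1\right)^{2}}.$$

Repeating $5$ times in total — each differentiation brings down another $\ln u$ — gives
$$\frac{d^{5}J}{da^{5}} = \int_{0}^{1} 4 u^{a} \log{\left(u \right)}^{5} \, du = - \frac{480}{\left(a + 1\right)^{6}},$$
and the integrand here is exactly the target integrand, so $I = - \frac{480}{\left(a + 1\right)^{6}}$.

Setting $a = \frac{1}{2}$:
$$I = - \frac{10240}{243}.$$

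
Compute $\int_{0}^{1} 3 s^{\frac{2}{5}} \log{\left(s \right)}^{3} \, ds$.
$- \frac{11250}{2401}$

Begin with the known integral
$$J(a) = \int_{0}^{1} 3 s^{a} \, ds = \frac{3}{a + 1}.$$

Differentiating under the integral sign brings down a factor of $\ln s$:
$$\frac{dJ}{da} = \int_{0}^{1} 3 s^{a} \log{\left(s \right)} \, ds = - \frac{3}{\left(a + 1\right)^{2}}.$$

Repeating $3$ times in total — each differentiation brings down another $\ln s$ — gives
$$\frac{d^{3}J}{da^{3}} = \int_{0}^{1} 3 s^{a} \log{\left(s \right)}^{3} \, ds = - \frac{18}{\left(a + 1\right)^{4}},$$
and the integrand here is exactly the target integrand, so $I = - \frac{18}{\left(a + 1\right)^{4}}$.

Setting $a = \frac{2}{5}$:
$$I = - \frac{11250}{2401}.$$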